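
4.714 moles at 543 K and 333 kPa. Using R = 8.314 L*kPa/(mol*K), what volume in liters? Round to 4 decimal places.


PV = nRT, solve for V = nRT / P.
nRT = 4.714 * 8.314 * 543 = 21281.3624
V = 21281.3624 / 333
V = 63.9079952 L, rounded to 4 dp:

63.9080 L


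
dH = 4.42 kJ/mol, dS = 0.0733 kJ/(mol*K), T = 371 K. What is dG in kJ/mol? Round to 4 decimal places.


Gibbs: dG = dH - T*dS (consistent units, dS already in kJ/(mol*K)).
T*dS = 371 * 0.0733 = 27.1943
dG = 4.42 - (27.1943)
dG = -22.7743 kJ/mol, rounded to 4 dp:

-22.7743 kJ/mol


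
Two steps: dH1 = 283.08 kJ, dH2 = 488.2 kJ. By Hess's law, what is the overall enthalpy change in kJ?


Hess's law: enthalpy is a state function, so add the step enthalpies.
dH_total = dH1 + dH2 = 283.08 + (488.2)
dH_total = 771.28 kJ:

771.28 kJ


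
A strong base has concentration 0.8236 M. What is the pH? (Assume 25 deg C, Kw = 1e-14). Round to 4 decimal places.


A strong base dissociates completely, so [OH-] equals the given concentration.
pOH = -log10([OH-]) = -log10(0.8236) = 0.084284
pH = 14 - pOH = 14 - 0.084284
pH = 13.915716, rounded to 4 dp:

13.9157


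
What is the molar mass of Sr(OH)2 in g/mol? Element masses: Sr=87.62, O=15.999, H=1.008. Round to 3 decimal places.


M = sum(count * atomic_mass) over atoms.
M = 1*87.62 + 2*15.999 + 2*1.008
M = 87.62 + 31.998 + 2.016
M = 121.634 g/mol, rounded to 3 dp:

121.634 g/mol


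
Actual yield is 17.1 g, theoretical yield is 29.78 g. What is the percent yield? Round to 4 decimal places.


% yield = 100 * actual / theoretical
% yield = 100 * 17.1 / 29.78
% yield = 57.42108798 %, rounded to 4 dp:

57.4211 %


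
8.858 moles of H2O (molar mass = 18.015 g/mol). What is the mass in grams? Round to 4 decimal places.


mass = n * M
mass = 8.858 * 18.015
mass = 159.57687 g, rounded to 4 dp:

159.5769 g


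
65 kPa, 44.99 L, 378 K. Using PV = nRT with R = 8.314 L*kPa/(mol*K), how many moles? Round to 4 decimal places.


PV = nRT, solve for n = PV / (RT).
PV = 65 * 44.99 = 2924.35
RT = 8.314 * 378 = 3142.692
n = 2924.35 / 3142.692
n = 0.93052389 mol, rounded to 4 dp:

0.9305 mol


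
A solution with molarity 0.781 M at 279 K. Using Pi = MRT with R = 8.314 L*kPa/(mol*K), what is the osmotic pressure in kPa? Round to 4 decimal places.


Osmotic pressure (van't Hoff): Pi = M*R*T.
RT = 8.314 * 279 = 2319.606
Pi = 0.781 * 2319.606
Pi = 1811.612286 kPa, rounded to 4 dp:

1811.6123 kPa


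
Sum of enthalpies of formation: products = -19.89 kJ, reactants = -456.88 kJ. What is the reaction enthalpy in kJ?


dH_rxn = sum(dH_f products) - sum(dH_f reactants)
dH_rxn = -19.89 - (-456.88)
dH_rxn = 436.99 kJ:

436.99 kJ


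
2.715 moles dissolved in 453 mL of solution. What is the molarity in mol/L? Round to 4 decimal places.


Convert volume to liters: V_L = V_mL / 1000.
V_L = 453 / 1000 = 0.453 L
M = n / V_L = 2.715 / 0.453
M = 5.99337748 mol/L, rounded to 4 dp:

5.9934 mol/L


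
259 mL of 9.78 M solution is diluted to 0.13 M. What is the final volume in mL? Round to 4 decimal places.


Dilution: M1*V1 = M2*V2, solve for V2.
V2 = M1*V1 / M2
V2 = 9.78 * 259 / 0.13
V2 = 2533.02 / 0.13
V2 = 19484.76923077 mL, rounded to 4 dp:

19484.7692 mL


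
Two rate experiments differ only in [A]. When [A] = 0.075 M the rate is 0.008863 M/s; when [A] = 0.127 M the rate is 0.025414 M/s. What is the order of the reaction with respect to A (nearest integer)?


Rate is proportional to [A]^n, so rate2/rate1 = ([A]2/[A]1)^n. Take logs to solve for n.
rate2/rate1 = 0.025414 / 0.008863 = 2.8674
[A]2/[A]1 = 0.127 / 0.075 = 1.6933
n = ln(2.8674) / ln(1.6933) = 2.0
Nearest integer order:

2


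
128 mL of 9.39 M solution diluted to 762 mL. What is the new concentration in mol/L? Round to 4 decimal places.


Dilution: M1*V1 = M2*V2, solve for M2.
M2 = M1*V1 / V2
M2 = 9.39 * 128 / 762
M2 = 1201.92 / 762
M2 = 1.57732283 mol/L, rounded to 4 dp:

1.5773 mol/L


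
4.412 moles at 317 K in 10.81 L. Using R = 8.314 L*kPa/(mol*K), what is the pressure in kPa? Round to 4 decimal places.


PV = nRT, solve for P = nRT / V.
nRT = 4.412 * 8.314 * 317 = 11627.9937
P = 11627.9937 / 10.81
P = 1075.67009251 kPa, rounded to 4 dp:

1075.6701 kPa


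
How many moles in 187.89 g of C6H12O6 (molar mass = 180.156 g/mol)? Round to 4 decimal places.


n = mass / M
n = 187.89 / 180.156
n = 1.04292946 mol, rounded to 4 dp:

1.0429 mol


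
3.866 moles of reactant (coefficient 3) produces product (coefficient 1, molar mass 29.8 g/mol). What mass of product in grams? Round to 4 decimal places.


Use the coefficient ratio to convert reactant moles to product moles, then multiply by the product's molar mass.
moles_P = moles_R * (coeff_P / coeff_R) = 3.866 * (1/3) = 1.288667
mass_P = moles_P * M_P = 1.288667 * 29.8
mass_P = 38.4022766 g, rounded to 4 dp:

38.4023 g


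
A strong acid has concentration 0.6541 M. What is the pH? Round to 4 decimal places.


A strong acid dissociates completely, so [H+] equals the given concentration.
pH = -log10([H+]) = -log10(0.6541)
pH = 0.18435585, rounded to 4 dp:

0.1844


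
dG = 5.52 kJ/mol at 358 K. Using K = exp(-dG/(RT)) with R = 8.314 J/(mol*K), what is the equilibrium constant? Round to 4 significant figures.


dG is in kJ/mol; multiply by 1000 to match R in J/(mol*K).
RT = 8.314 * 358 = 2976.412 J/mol
exponent = -dG*1000 / (RT) = -(5.52*1000) / 2976.412 = -1.85458196
K = exp(-1.85458196)
K = 0.15651836, rounded to 4 significant figures:

0.1565


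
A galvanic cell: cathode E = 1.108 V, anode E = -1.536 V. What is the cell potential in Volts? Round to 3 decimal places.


Standard cell potential: E_cell = E_cathode - E_anode.
E_cell = 1.108 - (-1.536)
E_cell = 2.644 V, rounded to 3 dp:

2.644 V


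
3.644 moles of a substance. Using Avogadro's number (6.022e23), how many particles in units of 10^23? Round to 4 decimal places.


N = n * NA, then divide by 1e23 for the requested units.
N / 1e23 = n * 6.022
N / 1e23 = 3.644 * 6.022
N / 1e23 = 21.944168, rounded to 4 dp:

21.9442


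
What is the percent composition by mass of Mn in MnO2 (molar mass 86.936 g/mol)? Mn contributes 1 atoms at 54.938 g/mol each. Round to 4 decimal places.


pct = 100 * (n_elem * M_elem) / M_total
mass_contribution = 1 * 54.938 = 54.938 g/mol
pct = 100 * 54.938 / 86.936
pct = 63.19361369 %, rounded to 4 dp:

63.1936 %


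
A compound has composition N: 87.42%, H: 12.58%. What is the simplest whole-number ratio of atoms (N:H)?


Assume 100 g of compound, divide each mass% by atomic mass to get moles, then normalize by the smallest to get a raw atom ratio.
Moles per 100 g: N: 87.42/14.007 = 6.2412, H: 12.58/1.008 = 12.4802
Raw ratio (divide by min = 6.2412): N: 1.0, H: 2.0
Multiply by 1 to clear fractions: N: 1.0 ~= 1, H: 2.0 ~= 2
Reduce by GCD to get the simplest whole-number ratio:

1:2


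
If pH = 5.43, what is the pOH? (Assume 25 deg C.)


At 25 deg C, pH + pOH = 14.
pOH = 14 - pH = 14 - 5.43
pOH = 8.57:

8.57


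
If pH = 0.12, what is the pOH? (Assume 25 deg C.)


At 25 deg C, pH + pOH = 14.
pOH = 14 - pH = 14 - 0.12
pOH = 13.88:

13.88


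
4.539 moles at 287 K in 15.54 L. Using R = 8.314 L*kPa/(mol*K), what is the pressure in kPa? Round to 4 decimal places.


PV = nRT, solve for P = nRT / V.
nRT = 4.539 * 8.314 * 287 = 10830.5896
P = 10830.5896 / 15.54
P = 696.94913771 kPa, rounded to 4 dp:

696.9491 kPa


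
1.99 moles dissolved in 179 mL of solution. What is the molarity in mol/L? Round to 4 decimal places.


Convert volume to liters: V_L = V_mL / 1000.
V_L = 179 / 1000 = 0.179 L
M = n / V_L = 1.99 / 0.179
M = 11.11731844 mol/L, rounded to 4 dp:

11.1173 mol/L


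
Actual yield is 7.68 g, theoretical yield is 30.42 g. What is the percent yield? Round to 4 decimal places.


% yield = 100 * actual / theoretical
% yield = 100 * 7.68 / 30.42
% yield = 25.24654832 %, rounded to 4 dp:

25.2465 %


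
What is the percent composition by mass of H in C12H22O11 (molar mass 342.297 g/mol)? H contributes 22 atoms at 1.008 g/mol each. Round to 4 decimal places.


pct = 100 * (n_elem * M_elem) / M_total
mass_contribution = 22 * 1.008 = 22.176 g/mol
pct = 100 * 22.176 / 342.297
pct = 6.47858439 %, rounded to 4 dp:

6.4786 %


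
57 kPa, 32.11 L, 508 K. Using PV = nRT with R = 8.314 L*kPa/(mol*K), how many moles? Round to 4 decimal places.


PV = nRT, solve for n = PV / (RT).
PV = 57 * 32.11 = 1830.27
RT = 8.314 * 508 = 4223.512
n = 1830.27 / 4223.512
n = 0.43335262 mol, rounded to 4 dp:

0.4334 mol


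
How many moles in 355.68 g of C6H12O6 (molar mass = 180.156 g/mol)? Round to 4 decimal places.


n = mass / M
n = 355.68 / 180.156
n = 1.97428895 mol, rounded to 4 dp:

1.9743 mol


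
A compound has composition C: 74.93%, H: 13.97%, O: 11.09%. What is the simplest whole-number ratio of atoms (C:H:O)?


Assume 100 g of compound, divide each mass% by atomic mass to get moles, then normalize by the smallest to get a raw atom ratio.
Moles per 100 g: C: 74.93/12.011 = 6.2384, H: 13.97/1.008 = 13.8591, O: 11.09/15.999 = 0.6932
Raw ratio (divide by min = 0.6932): C: 9.0, H: 19.994, O: 1.0
Multiply by 1 to clear fractions: C: 9.0 ~= 9, H: 19.994 ~= 20, O: 1.0 ~= 1
Reduce by GCD to get the simplest whole-number ratio:

9:20:1


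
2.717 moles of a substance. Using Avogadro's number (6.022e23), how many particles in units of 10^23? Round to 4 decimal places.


N = n * NA, then divide by 1e23 for the requested units.
N / 1e23 = n * 6.022
N / 1e23 = 2.717 * 6.022
N / 1e23 = 16.361774, rounded to 4 dp:

16.3618


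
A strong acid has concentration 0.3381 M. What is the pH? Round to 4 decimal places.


A strong acid dissociates completely, so [H+] equals the given concentration.
pH = -log10([H+]) = -log10(0.3381)
pH = 0.47095483, rounded to 4 dp:

0.4710


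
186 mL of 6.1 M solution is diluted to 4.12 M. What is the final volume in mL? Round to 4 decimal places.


Dilution: M1*V1 = M2*V2, solve for V2.
V2 = M1*V1 / M2
V2 = 6.1 * 186 / 4.12
V2 = 1134.6 / 4.12
V2 = 275.38834951 mL, rounded to 4 dp:

275.3883 mL


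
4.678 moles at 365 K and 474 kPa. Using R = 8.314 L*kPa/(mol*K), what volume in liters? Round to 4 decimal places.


PV = nRT, solve for V = nRT / P.
nRT = 4.678 * 8.314 * 365 = 14195.9056
V = 14195.9056 / 474
V = 29.94916793 L, rounded to 4 dp:

29.9492 L


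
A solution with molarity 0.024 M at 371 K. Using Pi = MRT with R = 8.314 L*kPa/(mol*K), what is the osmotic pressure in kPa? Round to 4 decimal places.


Osmotic pressure (van't Hoff): Pi = M*R*T.
RT = 8.314 * 371 = 3084.494
Pi = 0.024 * 3084.494
Pi = 74.027856 kPa, rounded to 4 dp:

74.0279 kPa


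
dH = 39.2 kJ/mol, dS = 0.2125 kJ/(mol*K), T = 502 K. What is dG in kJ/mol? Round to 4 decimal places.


Gibbs: dG = dH - T*dS (consistent units, dS already in kJ/(mol*K)).
T*dS = 502 * 0.2125 = 106.675
dG = 39.2 - (106.675)
dG = -67.475 kJ/mol, rounded to 4 dp:

-67.4750 kJ/mol


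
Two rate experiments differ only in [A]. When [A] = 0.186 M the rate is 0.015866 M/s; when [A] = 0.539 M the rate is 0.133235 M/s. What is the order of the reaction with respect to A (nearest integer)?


Rate is proportional to [A]^n, so rate2/rate1 = ([A]2/[A]1)^n. Take logs to solve for n.
rate2/rate1 = 0.133235 / 0.015866 = 8.3975
[A]2/[A]1 = 0.539 / 0.186 = 2.8978
n = ln(8.3975) / ln(2.8978) = 2.0
Nearest integer order:

2


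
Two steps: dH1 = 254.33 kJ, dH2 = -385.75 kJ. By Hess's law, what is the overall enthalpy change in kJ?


Hess's law: enthalpy is a state function, so add the step enthalpies.
dH_total = dH1 + dH2 = 254.33 + (-385.75)
dH_total = -131.42 kJ:

-131.42 kJ


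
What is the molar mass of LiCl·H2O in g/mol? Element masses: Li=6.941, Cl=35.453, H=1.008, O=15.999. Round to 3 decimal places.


M = sum(count * atomic_mass) over atoms.
M = 1*6.941 + 1*35.453 + 2*1.008 + 1*15.999
M = 6.941 + 35.453 + 2.016 + 15.999
M = 60.409 g/mol, rounded to 3 dp:

60.409 g/mol


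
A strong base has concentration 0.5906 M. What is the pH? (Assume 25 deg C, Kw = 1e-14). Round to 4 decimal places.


A strong base dissociates completely, so [OH-] equals the given concentration.
pOH = -log10([OH-]) = -log10(0.5906) = 0.228707
pH = 14 - pOH = 14 - 0.228707
pH = 13.771293, rounded to 4 dp:

13.7713


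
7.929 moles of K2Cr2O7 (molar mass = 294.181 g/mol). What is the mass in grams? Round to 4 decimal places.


mass = n * M
mass = 7.929 * 294.181
mass = 2332.561149 g, rounded to 4 dp:

2332.5611 g


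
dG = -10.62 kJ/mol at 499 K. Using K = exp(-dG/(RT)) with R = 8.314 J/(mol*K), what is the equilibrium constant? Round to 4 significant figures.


dG is in kJ/mol; multiply by 1000 to match R in J/(mol*K).
RT = 8.314 * 499 = 4148.686 J/mol
exponent = -dG*1000 / (RT) = -(-10.62*1000) / 4148.686 = 2.55984666
K = exp(2.55984666)
K = 12.933834, rounded to 4 significant figures:

12.93


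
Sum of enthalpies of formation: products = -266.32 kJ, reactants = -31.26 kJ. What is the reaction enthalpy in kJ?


dH_rxn = sum(dH_f products) - sum(dH_f reactants)
dH_rxn = -266.32 - (-31.26)
dH_rxn = -235.06 kJ:

-235.06 kJ


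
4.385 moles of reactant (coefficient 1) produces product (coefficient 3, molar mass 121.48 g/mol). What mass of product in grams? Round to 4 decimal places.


Use the coefficient ratio to convert reactant moles to product moles, then multiply by the product's molar mass.
moles_P = moles_R * (coeff_P / coeff_R) = 4.385 * (3/1) = 13.155
mass_P = moles_P * M_P = 13.155 * 121.48
mass_P = 1598.0694 g, rounded to 4 dp:

1598.0694 g


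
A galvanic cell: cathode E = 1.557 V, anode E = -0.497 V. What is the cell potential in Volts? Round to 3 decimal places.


Standard cell potential: E_cell = E_cathode - E_anode.
E_cell = 1.557 - (-0.497)
E_cell = 2.054 V, rounded to 3 dp:

2.054 V


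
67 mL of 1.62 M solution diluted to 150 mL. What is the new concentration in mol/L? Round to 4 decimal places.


Dilution: M1*V1 = M2*V2, solve for M2.
M2 = M1*V1 / V2
M2 = 1.62 * 67 / 150
M2 = 108.54 / 150
M2 = 0.7236 mol/L, rounded to 4 dp:

0.7236 mol/L


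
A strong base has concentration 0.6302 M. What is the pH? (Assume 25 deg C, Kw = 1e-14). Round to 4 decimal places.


A strong base dissociates completely, so [OH-] equals the given concentration.
pOH = -log10([OH-]) = -log10(0.6302) = 0.200522
pH = 14 - pOH = 14 - 0.200522
pH = 13.799478, rounded to 4 dp:

13.7995


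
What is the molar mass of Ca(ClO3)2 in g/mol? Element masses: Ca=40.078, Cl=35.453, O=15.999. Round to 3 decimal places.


M = sum(count * atomic_mass) over atoms.
M = 1*40.078 + 2*35.453 + 6*15.999
M = 40.078 + 70.906 + 95.994
M = 206.978 g/mol, rounded to 3 dp:

206.978 g/mol


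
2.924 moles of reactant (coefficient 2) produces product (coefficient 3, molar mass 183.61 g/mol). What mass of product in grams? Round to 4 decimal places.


Use the coefficient ratio to convert reactant moles to product moles, then multiply by the product's molar mass.
moles_P = moles_R * (coeff_P / coeff_R) = 2.924 * (3/2) = 4.386
mass_P = moles_P * M_P = 4.386 * 183.61
mass_P = 805.31346 g, rounded to 4 dp:

805.3135 g


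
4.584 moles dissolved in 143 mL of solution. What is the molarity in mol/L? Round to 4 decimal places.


Convert volume to liters: V_L = V_mL / 1000.
V_L = 143 / 1000 = 0.143 L
M = n / V_L = 4.584 / 0.143
M = 32.05594406 mol/L, rounded to 4 dp:

32.0559 mol/L


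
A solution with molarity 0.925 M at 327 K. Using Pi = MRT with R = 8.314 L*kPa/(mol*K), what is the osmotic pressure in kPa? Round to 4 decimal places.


Osmotic pressure (van't Hoff): Pi = M*R*T.
RT = 8.314 * 327 = 2718.678
Pi = 0.925 * 2718.678
Pi = 2514.77715 kPa, rounded to 4 dp:

2514.7772 kPa


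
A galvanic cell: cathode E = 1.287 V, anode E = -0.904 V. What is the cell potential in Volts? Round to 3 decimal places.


Standard cell potential: E_cell = E_cathode - E_anode.
E_cell = 1.287 - (-0.904)
E_cell = 2.191 V, rounded to 3 dp:

2.191 V


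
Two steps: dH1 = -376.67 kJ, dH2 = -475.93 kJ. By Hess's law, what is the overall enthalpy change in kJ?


Hess's law: enthalpy is a state function, so add the step enthalpies.
dH_total = dH1 + dH2 = -376.67 + (-475.93)
dH_total = -852.6 kJ:

-852.60 kJ


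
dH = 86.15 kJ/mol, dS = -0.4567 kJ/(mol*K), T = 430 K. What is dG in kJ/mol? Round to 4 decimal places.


Gibbs: dG = dH - T*dS (consistent units, dS already in kJ/(mol*K)).
T*dS = 430 * -0.4567 = -196.381
dG = 86.15 - (-196.381)
dG = 282.531 kJ/mol, rounded to 4 dp:

282.5310 kJ/mol


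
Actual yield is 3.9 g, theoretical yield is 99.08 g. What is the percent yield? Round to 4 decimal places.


% yield = 100 * actual / theoretical
% yield = 100 * 3.9 / 99.08
% yield = 3.93621316 %, rounded to 4 dp:

3.9362 %


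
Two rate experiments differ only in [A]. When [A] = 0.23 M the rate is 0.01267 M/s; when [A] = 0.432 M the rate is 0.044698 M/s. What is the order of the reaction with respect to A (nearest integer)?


Rate is proportional to [A]^n, so rate2/rate1 = ([A]2/[A]1)^n. Take logs to solve for n.
rate2/rate1 = 0.044698 / 0.01267 = 3.5279
[A]2/[A]1 = 0.432 / 0.23 = 1.8783
n = ln(3.5279) / ln(1.8783) = 2.0
Nearest integer order:

2


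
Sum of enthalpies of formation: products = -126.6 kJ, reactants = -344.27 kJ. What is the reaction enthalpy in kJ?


dH_rxn = sum(dH_f products) - sum(dH_f reactants)
dH_rxn = -126.6 - (-344.27)
dH_rxn = 217.67 kJ:

217.67 kJ


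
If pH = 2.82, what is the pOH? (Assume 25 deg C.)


At 25 deg C, pH + pOH = 14.
pOH = 14 - pH = 14 - 2.82
pOH = 11.18:

11.18


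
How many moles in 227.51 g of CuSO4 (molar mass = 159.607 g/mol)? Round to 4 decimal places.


n = mass / M
n = 227.51 / 159.607
n = 1.42543873 mol, rounded to 4 dp:

1.4254 mol


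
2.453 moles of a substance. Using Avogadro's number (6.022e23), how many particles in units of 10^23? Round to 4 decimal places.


N = n * NA, then divide by 1e23 for the requested units.
N / 1e23 = n * 6.022
N / 1e23 = 2.453 * 6.022
N / 1e23 = 14.771966, rounded to 4 dp:

14.7720


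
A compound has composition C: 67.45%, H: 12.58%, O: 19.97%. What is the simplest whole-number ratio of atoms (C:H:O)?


Assume 100 g of compound, divide each mass% by atomic mass to get moles, then normalize by the smallest to get a raw atom ratio.
Moles per 100 g: C: 67.45/12.011 = 5.6157, H: 12.58/1.008 = 12.4802, O: 19.97/15.999 = 1.2482
Raw ratio (divide by min = 1.2482): C: 4.499, H: 9.999, O: 1.0
Multiply by 2 to clear fractions: C: 8.998 ~= 9, H: 19.997 ~= 20, O: 2.0 ~= 2
Reduce by GCD to get the simplest whole-number ratio:

9:20:2


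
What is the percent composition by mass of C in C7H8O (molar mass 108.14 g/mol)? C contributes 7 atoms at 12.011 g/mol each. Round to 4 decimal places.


pct = 100 * (n_elem * M_elem) / M_total
mass_contribution = 7 * 12.011 = 84.077 g/mol
pct = 100 * 84.077 / 108.14
pct = 77.74828925 %, rounded to 4 dp:

77.7483 %


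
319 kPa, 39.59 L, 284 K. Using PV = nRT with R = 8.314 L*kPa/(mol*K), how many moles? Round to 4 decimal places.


PV = nRT, solve for n = PV / (RT).
PV = 319 * 39.59 = 12629.21
RT = 8.314 * 284 = 2361.176
n = 12629.21 / 2361.176
n = 5.34869489 mol, rounded to 4 dp:

5.3487 mol


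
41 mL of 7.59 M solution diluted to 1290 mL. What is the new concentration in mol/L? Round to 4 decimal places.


Dilution: M1*V1 = M2*V2, solve for M2.
M2 = M1*V1 / V2
M2 = 7.59 * 41 / 1290
M2 = 311.19 / 1290
M2 = 0.24123256 mol/L, rounded to 4 dp:

0.2412 mol/L


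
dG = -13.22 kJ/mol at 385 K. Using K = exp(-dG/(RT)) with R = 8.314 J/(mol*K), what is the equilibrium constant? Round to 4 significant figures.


dG is in kJ/mol; multiply by 1000 to match R in J/(mol*K).
RT = 8.314 * 385 = 3200.89 J/mol
exponent = -dG*1000 / (RT) = -(-13.22*1000) / 3200.89 = 4.13010132
K = exp(4.13010132)
K = 62.184223, rounded to 4 significant figures:

62.18


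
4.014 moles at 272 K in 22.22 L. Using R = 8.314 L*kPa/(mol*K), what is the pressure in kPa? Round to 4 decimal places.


PV = nRT, solve for P = nRT / V.
nRT = 4.014 * 8.314 * 272 = 9077.2917
P = 9077.2917 / 22.22
P = 408.5189784 kPa, rounded to 4 dp:

408.5190 kPa


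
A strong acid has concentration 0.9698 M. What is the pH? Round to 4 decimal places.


A strong acid dissociates completely, so [H+] equals the given concentration.
pH = -log10([H+]) = -log10(0.9698)
pH = 0.01331782, rounded to 4 dp:

0.0133


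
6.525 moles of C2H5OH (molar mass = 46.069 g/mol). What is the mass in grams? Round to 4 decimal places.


mass = n * M
mass = 6.525 * 46.069
mass = 300.600225 g, rounded to 4 dp:

300.6002 g


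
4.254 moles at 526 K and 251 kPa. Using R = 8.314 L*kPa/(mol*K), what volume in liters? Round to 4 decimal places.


PV = nRT, solve for V = nRT / P.
nRT = 4.254 * 8.314 * 526 = 18603.4397
V = 18603.4397 / 251
V = 74.11728964 L, rounded to 4 dp:

74.1173 L


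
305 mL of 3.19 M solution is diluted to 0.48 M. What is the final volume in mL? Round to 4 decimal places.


Dilution: M1*V1 = M2*V2, solve for V2.
V2 = M1*V1 / M2
V2 = 3.19 * 305 / 0.48
V2 = 972.95 / 0.48
V2 = 2026.97916667 mL, rounded to 4 dp:

2026.9792 mL


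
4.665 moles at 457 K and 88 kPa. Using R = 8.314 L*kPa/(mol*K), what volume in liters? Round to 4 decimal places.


PV = nRT, solve for V = nRT / P.
nRT = 4.665 * 8.314 * 457 = 17724.6582
V = 17724.6582 / 88
V = 201.41657045 L, rounded to 4 dp:

201.4166 L


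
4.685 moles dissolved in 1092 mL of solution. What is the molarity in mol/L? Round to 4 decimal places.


Convert volume to liters: V_L = V_mL / 1000.
V_L = 1092 / 1000 = 1.092 L
M = n / V_L = 4.685 / 1.092
M = 4.29029304 mol/L, rounded to 4 dp:

4.2903 mol/L


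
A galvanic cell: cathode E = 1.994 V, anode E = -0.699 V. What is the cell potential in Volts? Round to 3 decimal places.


Standard cell potential: E_cell = E_cathode - E_anode.
E_cell = 1.994 - (-0.699)
E_cell = 2.693 V, rounded to 3 dp:

2.693 V


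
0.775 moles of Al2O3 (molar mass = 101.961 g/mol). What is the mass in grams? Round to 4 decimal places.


mass = n * M
mass = 0.775 * 101.961
mass = 79.019775 g, rounded to 4 dp:

79.0198 g


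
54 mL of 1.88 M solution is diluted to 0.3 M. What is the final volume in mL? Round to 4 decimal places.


Dilution: M1*V1 = M2*V2, solve for V2.
V2 = M1*V1 / M2
V2 = 1.88 * 54 / 0.3
V2 = 101.52 / 0.3
V2 = 338.4 mL, rounded to 4 dp:

338.4000 mL


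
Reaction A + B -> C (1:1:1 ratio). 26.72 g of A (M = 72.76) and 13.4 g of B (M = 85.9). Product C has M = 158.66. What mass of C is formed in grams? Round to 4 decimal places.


Find moles of each reactant; the smaller value is the limiting reagent in a 1:1:1 reaction, so moles_C equals moles of the limiter.
n_A = mass_A / M_A = 26.72 / 72.76 = 0.367235 mol
n_B = mass_B / M_B = 13.4 / 85.9 = 0.155995 mol
Limiting reagent: B (smaller), n_limiting = 0.155995 mol
mass_C = n_limiting * M_C = 0.155995 * 158.66
mass_C = 24.7501667 g, rounded to 4 dp:

24.7502 g


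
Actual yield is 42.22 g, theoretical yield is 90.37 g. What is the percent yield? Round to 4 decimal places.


% yield = 100 * actual / theoretical
% yield = 100 * 42.22 / 90.37
% yield = 46.71904393 %, rounded to 4 dp:

46.7190 %


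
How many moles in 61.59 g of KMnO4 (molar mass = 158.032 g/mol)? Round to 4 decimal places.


n = mass / M
n = 61.59 / 158.032
n = 0.38973119 mol, rounded to 4 dp:

0.3897 mol


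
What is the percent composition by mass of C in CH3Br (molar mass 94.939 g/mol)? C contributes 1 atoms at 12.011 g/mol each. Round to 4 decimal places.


pct = 100 * (n_elem * M_elem) / M_total
mass_contribution = 1 * 12.011 = 12.011 g/mol
pct = 100 * 12.011 / 94.939
pct = 12.65128135 %, rounded to 4 dp:

12.6513 %


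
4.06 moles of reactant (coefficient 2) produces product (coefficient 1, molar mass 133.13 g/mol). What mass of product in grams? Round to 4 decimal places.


Use the coefficient ratio to convert reactant moles to product moles, then multiply by the product's molar mass.
moles_P = moles_R * (coeff_P / coeff_R) = 4.06 * (1/2) = 2.03
mass_P = moles_P * M_P = 2.03 * 133.13
mass_P = 270.2539 g, rounded to 4 dp:

270.2539 g


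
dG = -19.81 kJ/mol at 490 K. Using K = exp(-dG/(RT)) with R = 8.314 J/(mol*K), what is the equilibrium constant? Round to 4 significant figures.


dG is in kJ/mol; multiply by 1000 to match R in J/(mol*K).
RT = 8.314 * 490 = 4073.86 J/mol
exponent = -dG*1000 / (RT) = -(-19.81*1000) / 4073.86 = 4.86271006
K = exp(4.86271006)
K = 129.37434, rounded to 4 significant figures:

129.4


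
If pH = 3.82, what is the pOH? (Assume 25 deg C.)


At 25 deg C, pH + pOH = 14.
pOH = 14 - pH = 14 - 3.82
pOH = 10.18:

10.18


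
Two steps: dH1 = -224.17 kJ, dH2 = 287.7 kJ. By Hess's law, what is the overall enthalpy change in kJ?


Hess's law: enthalpy is a state function, so add the step enthalpies.
dH_total = dH1 + dH2 = -224.17 + (287.7)
dH_total = 63.53 kJ:

63.53 kJ


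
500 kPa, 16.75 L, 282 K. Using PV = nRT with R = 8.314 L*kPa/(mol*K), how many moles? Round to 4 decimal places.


PV = nRT, solve for n = PV / (RT).
PV = 500 * 16.75 = 8375.0
RT = 8.314 * 282 = 2344.548
n = 8375.0 / 2344.548
n = 3.5721171 mol, rounded to 4 dp:

3.5721 mol


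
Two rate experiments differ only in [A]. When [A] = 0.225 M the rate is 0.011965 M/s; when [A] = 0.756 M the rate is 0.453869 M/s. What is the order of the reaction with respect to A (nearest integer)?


Rate is proportional to [A]^n, so rate2/rate1 = ([A]2/[A]1)^n. Take logs to solve for n.
rate2/rate1 = 0.453869 / 0.011965 = 37.9331
[A]2/[A]1 = 0.756 / 0.225 = 3.36
n = ln(37.9331) / ln(3.36) = 3.0
Nearest integer order:

3


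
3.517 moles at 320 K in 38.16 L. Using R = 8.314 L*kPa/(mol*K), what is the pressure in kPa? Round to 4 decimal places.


PV = nRT, solve for P = nRT / V.
nRT = 3.517 * 8.314 * 320 = 9356.9082
P = 9356.9082 / 38.16
P = 245.20199686 kPa, rounded to 4 dp:

245.2020 kPa


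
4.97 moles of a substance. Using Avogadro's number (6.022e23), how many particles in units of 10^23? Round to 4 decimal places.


N = n * NA, then divide by 1e23 for the requested units.
N / 1e23 = n * 6.022
N / 1e23 = 4.97 * 6.022
N / 1e23 = 29.92934, rounded to 4 dp:

29.9293


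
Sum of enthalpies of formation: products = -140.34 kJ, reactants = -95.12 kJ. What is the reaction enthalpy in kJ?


dH_rxn = sum(dH_f products) - sum(dH_f reactants)
dH_rxn = -140.34 - (-95.12)
dH_rxn = -45.22 kJ:

-45.22 kJ


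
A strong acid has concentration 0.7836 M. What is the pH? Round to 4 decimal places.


A strong acid dissociates completely, so [H+] equals the given concentration.
pH = -log10([H+]) = -log10(0.7836)
pH = 0.10590557, rounded to 4 dp:

0.1059


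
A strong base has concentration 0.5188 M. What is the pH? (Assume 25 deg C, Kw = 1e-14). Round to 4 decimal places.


A strong base dissociates completely, so [OH-] equals the given concentration.
pOH = -log10([OH-]) = -log10(0.5188) = 0.285
pH = 14 - pOH = 14 - 0.285
pH = 13.715, rounded to 4 dp:

13.7150


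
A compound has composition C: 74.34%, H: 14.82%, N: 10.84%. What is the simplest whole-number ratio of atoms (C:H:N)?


Assume 100 g of compound, divide each mass% by atomic mass to get moles, then normalize by the smallest to get a raw atom ratio.
Moles per 100 g: C: 74.34/12.011 = 6.1893, H: 14.82/1.008 = 14.7024, N: 10.84/14.007 = 0.7739
Raw ratio (divide by min = 0.7739): C: 7.998, H: 18.998, N: 1.0
Multiply by 1 to clear fractions: C: 7.998 ~= 8, H: 18.998 ~= 19, N: 1.0 ~= 1
Reduce by GCD to get the simplest whole-number ratio:

8:19:1


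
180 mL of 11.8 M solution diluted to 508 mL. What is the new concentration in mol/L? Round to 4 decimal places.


Dilution: M1*V1 = M2*V2, solve for M2.
M2 = M1*V1 / V2
M2 = 11.8 * 180 / 508
M2 = 2124.0 / 508
M2 = 4.18110236 mol/L, rounded to 4 dp:

4.1811 mol/L


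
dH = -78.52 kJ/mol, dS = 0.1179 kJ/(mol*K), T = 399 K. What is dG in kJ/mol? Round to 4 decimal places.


Gibbs: dG = dH - T*dS (consistent units, dS already in kJ/(mol*K)).
T*dS = 399 * 0.1179 = 47.0421
dG = -78.52 - (47.0421)
dG = -125.5621 kJ/mol, rounded to 4 dp:

-125.5621 kJ/mol


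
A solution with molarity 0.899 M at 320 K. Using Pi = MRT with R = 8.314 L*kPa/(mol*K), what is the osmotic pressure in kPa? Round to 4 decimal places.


Osmotic pressure (van't Hoff): Pi = M*R*T.
RT = 8.314 * 320 = 2660.48
Pi = 0.899 * 2660.48
Pi = 2391.77152 kPa, rounded to 4 dp:

2391.7715 kPa


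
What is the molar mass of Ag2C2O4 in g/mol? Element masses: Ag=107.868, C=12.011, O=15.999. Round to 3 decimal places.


M = sum(count * atomic_mass) over atoms.
M = 2*107.868 + 2*12.011 + 4*15.999
M = 215.736 + 24.022 + 63.996
M = 303.754 g/mol, rounded to 3 dp:

303.754 g/mol


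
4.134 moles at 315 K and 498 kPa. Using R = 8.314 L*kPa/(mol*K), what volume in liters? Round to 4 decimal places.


PV = nRT, solve for V = nRT / P.
nRT = 4.134 * 8.314 * 315 = 10826.5739
V = 10826.5739 / 498
V = 21.74010823 L, rounded to 4 dp:

21.7401 L


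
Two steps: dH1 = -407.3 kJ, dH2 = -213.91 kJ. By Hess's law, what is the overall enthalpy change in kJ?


Hess's law: enthalpy is a state function, so add the step enthalpies.
dH_total = dH1 + dH2 = -407.3 + (-213.91)
dH_total = -621.21 kJ:

-621.21 kJ


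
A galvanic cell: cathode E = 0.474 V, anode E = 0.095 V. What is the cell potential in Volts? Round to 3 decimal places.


Standard cell potential: E_cell = E_cathode - E_anode.
E_cell = 0.474 - (0.095)
E_cell = 0.379 V, rounded to 3 dp:

0.379 V


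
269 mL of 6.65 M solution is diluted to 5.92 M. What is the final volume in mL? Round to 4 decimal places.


Dilution: M1*V1 = M2*V2, solve for V2.
V2 = M1*V1 / M2
V2 = 6.65 * 269 / 5.92
V2 = 1788.85 / 5.92
V2 = 302.17060811 mL, rounded to 4 dp:

302.1706 mL


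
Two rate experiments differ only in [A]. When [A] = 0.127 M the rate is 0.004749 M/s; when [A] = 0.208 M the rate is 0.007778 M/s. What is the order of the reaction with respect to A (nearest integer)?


Rate is proportional to [A]^n, so rate2/rate1 = ([A]2/[A]1)^n. Take logs to solve for n.
rate2/rate1 = 0.007778 / 0.004749 = 1.6378
[A]2/[A]1 = 0.208 / 0.127 = 1.6378
n = ln(1.6378) / ln(1.6378) = 1.0
Nearest integer order:

1


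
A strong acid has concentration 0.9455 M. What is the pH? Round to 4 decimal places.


A strong acid dissociates completely, so [H+] equals the given concentration.
pH = -log10([H+]) = -log10(0.9455)
pH = 0.02433847, rounded to 4 dp:

0.0243


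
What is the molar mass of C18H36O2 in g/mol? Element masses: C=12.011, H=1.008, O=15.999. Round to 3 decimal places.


M = sum(count * atomic_mass) over atoms.
M = 18*12.011 + 36*1.008 + 2*15.999
M = 216.198 + 36.288 + 31.998
M = 284.484 g/mol, rounded to 3 dp:

284.484 g/mol


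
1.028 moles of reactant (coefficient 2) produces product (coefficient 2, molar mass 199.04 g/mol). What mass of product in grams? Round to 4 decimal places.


Use the coefficient ratio to convert reactant moles to product moles, then multiply by the product's molar mass.
moles_P = moles_R * (coeff_P / coeff_R) = 1.028 * (2/2) = 1.028
mass_P = moles_P * M_P = 1.028 * 199.04
mass_P = 204.61312 g, rounded to 4 dp:

204.6131 g


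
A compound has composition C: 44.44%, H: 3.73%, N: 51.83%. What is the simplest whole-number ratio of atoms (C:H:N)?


Assume 100 g of compound, divide each mass% by atomic mass to get moles, then normalize by the smallest to get a raw atom ratio.
Moles per 100 g: C: 44.44/12.011 = 3.6999, H: 3.73/1.008 = 3.7004, N: 51.83/14.007 = 3.7003
Raw ratio (divide by min = 3.6999): C: 1.0, H: 1.0, N: 1.0
Multiply by 1 to clear fractions: C: 1.0 ~= 1, H: 1.0 ~= 1, N: 1.0 ~= 1
Reduce by GCD to get the simplest whole-number ratio:

1:1:1


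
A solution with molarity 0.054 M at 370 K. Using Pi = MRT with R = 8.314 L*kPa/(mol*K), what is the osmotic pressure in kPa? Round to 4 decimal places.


Osmotic pressure (van't Hoff): Pi = M*R*T.
RT = 8.314 * 370 = 3076.18
Pi = 0.054 * 3076.18
Pi = 166.11372 kPa, rounded to 4 dp:

166.1137 kPa


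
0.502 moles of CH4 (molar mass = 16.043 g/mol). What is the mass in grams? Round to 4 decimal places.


mass = n * M
mass = 0.502 * 16.043
mass = 8.053586 g, rounded to 4 dp:

8.0536 g


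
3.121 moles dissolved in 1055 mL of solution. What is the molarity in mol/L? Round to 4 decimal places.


Convert volume to liters: V_L = V_mL / 1000.
V_L = 1055 / 1000 = 1.055 L
M = n / V_L = 3.121 / 1.055
M = 2.95829384 mol/L, rounded to 4 dp:

2.9583 mol/L


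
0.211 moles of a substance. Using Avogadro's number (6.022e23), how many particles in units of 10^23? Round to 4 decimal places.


N = n * NA, then divide by 1e23 for the requested units.
N / 1e23 = n * 6.022
N / 1e23 = 0.211 * 6.022
N / 1e23 = 1.270642, rounded to 4 dp:

1.2706


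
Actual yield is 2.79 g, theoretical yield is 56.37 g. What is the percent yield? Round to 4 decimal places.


% yield = 100 * actual / theoretical
% yield = 100 * 2.79 / 56.37
% yield = 4.94944119 %, rounded to 4 dp:

4.9494 %


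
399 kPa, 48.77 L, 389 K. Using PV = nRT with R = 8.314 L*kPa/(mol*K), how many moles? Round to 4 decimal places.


PV = nRT, solve for n = PV / (RT).
PV = 399 * 48.77 = 19459.23
RT = 8.314 * 389 = 3234.146
n = 19459.23 / 3234.146
n = 6.01680629 mol, rounded to 4 dp:

6.0168 mol


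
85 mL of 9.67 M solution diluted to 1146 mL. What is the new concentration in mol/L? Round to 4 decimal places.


Dilution: M1*V1 = M2*V2, solve for M2.
M2 = M1*V1 / V2
M2 = 9.67 * 85 / 1146
M2 = 821.95 / 1146
M2 = 0.71723386 mol/L, rounded to 4 dp:

0.7172 mol/L


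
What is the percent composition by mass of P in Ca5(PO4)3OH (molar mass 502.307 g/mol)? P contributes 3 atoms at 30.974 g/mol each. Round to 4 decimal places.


pct = 100 * (n_elem * M_elem) / M_total
mass_contribution = 3 * 30.974 = 92.922 g/mol
pct = 100 * 92.922 / 502.307
pct = 18.4990454 %, rounded to 4 dp:

18.4990 %


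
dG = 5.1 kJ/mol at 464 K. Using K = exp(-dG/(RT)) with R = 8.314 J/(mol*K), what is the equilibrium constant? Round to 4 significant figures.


dG is in kJ/mol; multiply by 1000 to match R in J/(mol*K).
RT = 8.314 * 464 = 3857.696 J/mol
exponent = -dG*1000 / (RT) = -(5.1*1000) / 3857.696 = -1.32203263
K = exp(-1.32203263)
K = 0.26659287, rounded to 4 significant figures:

0.2666


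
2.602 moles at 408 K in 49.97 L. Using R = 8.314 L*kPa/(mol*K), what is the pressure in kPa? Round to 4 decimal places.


PV = nRT, solve for P = nRT / V.
nRT = 2.602 * 8.314 * 408 = 8826.2754
P = 8826.2754 / 49.97
P = 176.63148689 kPa, rounded to 4 dp:

176.6315 kPa


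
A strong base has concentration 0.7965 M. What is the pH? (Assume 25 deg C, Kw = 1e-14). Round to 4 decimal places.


A strong base dissociates completely, so [OH-] equals the given concentration.
pOH = -log10([OH-]) = -log10(0.7965) = 0.098814
pH = 14 - pOH = 14 - 0.098814
pH = 13.901186, rounded to 4 dp:

13.9012


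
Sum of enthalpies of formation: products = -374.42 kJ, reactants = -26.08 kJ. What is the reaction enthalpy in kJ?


dH_rxn = sum(dH_f products) - sum(dH_f reactants)
dH_rxn = -374.42 - (-26.08)
dH_rxn = -348.34 kJ:

-348.34 kJ


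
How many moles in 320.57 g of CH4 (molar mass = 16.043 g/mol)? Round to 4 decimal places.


n = mass / M
n = 320.57 / 16.043
n = 19.98192358 mol, rounded to 4 dp:

19.9819 mol


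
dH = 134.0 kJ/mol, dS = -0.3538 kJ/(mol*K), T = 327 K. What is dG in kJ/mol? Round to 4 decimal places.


Gibbs: dG = dH - T*dS (consistent units, dS already in kJ/(mol*K)).
T*dS = 327 * -0.3538 = -115.6926
dG = 134.0 - (-115.6926)
dG = 249.6926 kJ/mol, rounded to 4 dp:

249.6926 kJ/mol


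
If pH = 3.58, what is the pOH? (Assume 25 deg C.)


At 25 deg C, pH + pOH = 14.
pOH = 14 - pH = 14 - 3.58
pOH = 10.42:

10.42


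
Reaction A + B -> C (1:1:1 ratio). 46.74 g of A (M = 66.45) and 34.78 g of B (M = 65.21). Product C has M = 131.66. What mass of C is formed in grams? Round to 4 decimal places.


Find moles of each reactant; the smaller value is the limiting reagent in a 1:1:1 reaction, so moles_C equals moles of the limiter.
n_A = mass_A / M_A = 46.74 / 66.45 = 0.703386 mol
n_B = mass_B / M_B = 34.78 / 65.21 = 0.533354 mol
Limiting reagent: B (smaller), n_limiting = 0.533354 mol
mass_C = n_limiting * M_C = 0.533354 * 131.66
mass_C = 70.22138764 g, rounded to 4 dp:

70.2214 g


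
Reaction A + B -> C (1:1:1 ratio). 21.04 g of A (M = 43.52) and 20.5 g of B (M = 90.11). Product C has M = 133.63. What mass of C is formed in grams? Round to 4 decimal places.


Find moles of each reactant; the smaller value is the limiting reagent in a 1:1:1 reaction, so moles_C equals moles of the limiter.
n_A = mass_A / M_A = 21.04 / 43.52 = 0.483456 mol
n_B = mass_B / M_B = 20.5 / 90.11 = 0.2275 mol
Limiting reagent: B (smaller), n_limiting = 0.2275 mol
mass_C = n_limiting * M_C = 0.2275 * 133.63
mass_C = 30.400825 g, rounded to 4 dp:

30.4008 g


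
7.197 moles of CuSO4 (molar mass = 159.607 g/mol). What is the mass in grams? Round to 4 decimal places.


mass = n * M
mass = 7.197 * 159.607
mass = 1148.691579 g, rounded to 4 dp:

1148.6916 g


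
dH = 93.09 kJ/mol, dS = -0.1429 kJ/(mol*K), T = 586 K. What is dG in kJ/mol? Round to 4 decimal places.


Gibbs: dG = dH - T*dS (consistent units, dS already in kJ/(mol*K)).
T*dS = 586 * -0.1429 = -83.7394
dG = 93.09 - (-83.7394)
dG = 176.8294 kJ/mol, rounded to 4 dp:

176.8294 kJ/mol


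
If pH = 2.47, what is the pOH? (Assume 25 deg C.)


At 25 deg C, pH + pOH = 14.
pOH = 14 - pH = 14 - 2.47
pOH = 11.53:

11.53


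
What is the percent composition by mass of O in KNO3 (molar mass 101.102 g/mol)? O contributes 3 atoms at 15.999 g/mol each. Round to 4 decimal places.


pct = 100 * (n_elem * M_elem) / M_total
mass_contribution = 3 * 15.999 = 47.997 g/mol
pct = 100 * 47.997 / 101.102
pct = 47.4738383 %, rounded to 4 dp:

47.4738 %


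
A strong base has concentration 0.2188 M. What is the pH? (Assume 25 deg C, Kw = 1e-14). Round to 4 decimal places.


A strong base dissociates completely, so [OH-] equals the given concentration.
pOH = -log10([OH-]) = -log10(0.2188) = 0.659953
pH = 14 - pOH = 14 - 0.659953
pH = 13.340047, rounded to 4 dp:

13.3400


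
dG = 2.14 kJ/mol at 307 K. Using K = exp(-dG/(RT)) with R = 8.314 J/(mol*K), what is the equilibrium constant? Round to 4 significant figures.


dG is in kJ/mol; multiply by 1000 to match R in J/(mol*K).
RT = 8.314 * 307 = 2552.398 J/mol
exponent = -dG*1000 / (RT) = -(2.14*1000) / 2552.398 = -0.83842724
K = exp(-0.83842724)
K = 0.43239003, rounded to 4 significant figures:

0.4324


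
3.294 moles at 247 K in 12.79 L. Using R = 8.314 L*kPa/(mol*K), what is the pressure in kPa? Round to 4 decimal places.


PV = nRT, solve for P = nRT / V.
nRT = 3.294 * 8.314 * 247 = 6764.4201
P = 6764.4201 / 12.79
P = 528.88351056 kPa, rounded to 4 dp:

528.8835 kPa


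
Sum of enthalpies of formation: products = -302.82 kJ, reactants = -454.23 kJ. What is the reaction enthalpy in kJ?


dH_rxn = sum(dH_f products) - sum(dH_f reactants)
dH_rxn = -302.82 - (-454.23)
dH_rxn = 151.41 kJ:

151.41 kJ


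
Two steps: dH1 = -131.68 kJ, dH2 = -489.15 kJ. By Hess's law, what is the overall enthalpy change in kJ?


Hess's law: enthalpy is a state function, so add the step enthalpies.
dH_total = dH1 + dH2 = -131.68 + (-489.15)
dH_total = -620.83 kJ:

-620.83 kJ


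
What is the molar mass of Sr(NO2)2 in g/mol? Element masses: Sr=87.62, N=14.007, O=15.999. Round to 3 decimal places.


M = sum(count * atomic_mass) over atoms.
M = 1*87.62 + 2*14.007 + 4*15.999
M = 87.62 + 28.014 + 63.996
M = 179.63 g/mol, rounded to 3 dp:

179.630 g/mol


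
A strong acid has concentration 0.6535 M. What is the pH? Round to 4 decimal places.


A strong acid dissociates completely, so [H+] equals the given concentration.
pH = -log10([H+]) = -log10(0.6535)
pH = 0.18475441, rounded to 4 dp:

0.1848
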